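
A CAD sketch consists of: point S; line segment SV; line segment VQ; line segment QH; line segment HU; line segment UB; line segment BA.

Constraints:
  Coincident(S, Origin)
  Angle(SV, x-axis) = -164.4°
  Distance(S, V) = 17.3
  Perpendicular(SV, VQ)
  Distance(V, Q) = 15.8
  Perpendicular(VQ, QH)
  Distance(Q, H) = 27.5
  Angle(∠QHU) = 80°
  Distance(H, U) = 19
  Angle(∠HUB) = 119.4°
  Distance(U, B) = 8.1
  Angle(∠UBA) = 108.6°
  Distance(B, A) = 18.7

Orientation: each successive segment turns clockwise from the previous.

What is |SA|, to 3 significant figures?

15.3

S is at the origin; SV runs at -164.4° with length 17.3, so V = (-16.7, -4.65). SV ⟂ VQ, so VQ runs at 106°; with |VQ| = 15.8, Q = (-20.9, 10.6). VQ ⟂ QH, so QH runs at 15.6°; with |QH| = 27.5, H = (5.58, 18.0). ∠QHU = 80.0° gives HU at -84.4° from the x-axis; with |HU| = 19.0, U = (7.43, -0.948). ∠HUB = 119.4° gives UB at -145° from the x-axis; with |UB| = 8.1, B = (0.794, -5.59). ∠UBA = 108.6° gives BA at 144° from the x-axis; with |BA| = 18.7, A = (-14.3, 5.50). Then |SA| = |A − S| = 15.3.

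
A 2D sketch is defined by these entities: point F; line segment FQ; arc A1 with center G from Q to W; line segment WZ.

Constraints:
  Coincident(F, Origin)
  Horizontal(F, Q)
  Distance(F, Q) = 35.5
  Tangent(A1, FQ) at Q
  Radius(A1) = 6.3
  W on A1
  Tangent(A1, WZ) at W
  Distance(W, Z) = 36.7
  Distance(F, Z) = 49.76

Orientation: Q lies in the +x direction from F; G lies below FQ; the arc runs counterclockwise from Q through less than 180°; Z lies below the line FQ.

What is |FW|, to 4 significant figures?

29.79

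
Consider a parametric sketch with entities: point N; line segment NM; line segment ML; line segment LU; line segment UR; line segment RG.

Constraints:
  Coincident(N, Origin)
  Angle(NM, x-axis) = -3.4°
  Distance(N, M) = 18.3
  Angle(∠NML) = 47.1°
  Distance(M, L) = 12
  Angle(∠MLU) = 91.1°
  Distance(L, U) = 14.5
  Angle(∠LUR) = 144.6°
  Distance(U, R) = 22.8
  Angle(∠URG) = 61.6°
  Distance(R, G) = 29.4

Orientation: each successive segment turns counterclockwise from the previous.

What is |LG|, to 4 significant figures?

27.03

∠LUR = 144.6° gives UR at -106.2° from the x-axis; with |UR| = 22.8, R = (-7.090, -22.73). ∠URG = 61.6° gives RG at 12.20° from the x-axis; with |RG| = 29.4, G = (21.65, -16.51). Then |LG| = |G − L| = 27.03.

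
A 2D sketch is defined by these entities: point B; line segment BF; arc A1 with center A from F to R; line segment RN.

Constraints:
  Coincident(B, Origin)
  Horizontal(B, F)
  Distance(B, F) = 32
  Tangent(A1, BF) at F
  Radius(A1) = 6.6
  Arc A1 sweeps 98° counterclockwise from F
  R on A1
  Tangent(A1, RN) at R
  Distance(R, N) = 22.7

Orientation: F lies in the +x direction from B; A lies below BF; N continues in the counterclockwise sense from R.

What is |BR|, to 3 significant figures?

26.6

B is at the origin; BF is horizontal with |BF| = 32.0 and F on the +x side, so F = (32.0, 0.00). Tangency of A1 to BF means the radius AF is perpendicular to BF, so A = F + (0, -6.6) = (32.0, -6.60). On A1, F sits at bearing 90° from A; a 98° counterclockwise sweep puts R at bearing 188°, so R = A + 6.6·(cos 188°, sin 188°) = (25.5, -7.52). Then |BR| = |R − B| = 26.6.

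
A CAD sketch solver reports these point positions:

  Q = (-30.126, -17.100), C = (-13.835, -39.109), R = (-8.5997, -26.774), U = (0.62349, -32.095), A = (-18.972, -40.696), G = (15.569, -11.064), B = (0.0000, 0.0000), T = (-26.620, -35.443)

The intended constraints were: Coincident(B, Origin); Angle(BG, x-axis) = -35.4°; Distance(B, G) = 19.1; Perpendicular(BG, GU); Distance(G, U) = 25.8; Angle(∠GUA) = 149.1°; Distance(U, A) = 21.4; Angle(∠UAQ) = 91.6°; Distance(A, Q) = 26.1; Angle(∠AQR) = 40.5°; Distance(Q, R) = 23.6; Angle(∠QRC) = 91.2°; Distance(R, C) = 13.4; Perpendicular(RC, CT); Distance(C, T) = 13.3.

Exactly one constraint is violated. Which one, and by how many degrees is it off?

Perpendicular(RC, CT) — off by 7.00°.

B = (0.00, 0.00) ✓; BG at -35.40° ✓; |BG| = 19.10 ✓; ∠(BG, GU) = 90.00° ✓; |GU| = 25.80 ✓; ∠GUA = 149.1° ✓; |UA| = 21.40 ✓; ∠UAQ = 91.60° ✓; |AQ| = 26.10 ✓; ∠AQR = 40.50° ✓; |QR| = 23.60 ✓; ∠QRC = 91.20° ✓; |RC| = 13.40 ✓; ∠(RC, CT) = 83.00° ✗; |CT| = 13.30 ✓.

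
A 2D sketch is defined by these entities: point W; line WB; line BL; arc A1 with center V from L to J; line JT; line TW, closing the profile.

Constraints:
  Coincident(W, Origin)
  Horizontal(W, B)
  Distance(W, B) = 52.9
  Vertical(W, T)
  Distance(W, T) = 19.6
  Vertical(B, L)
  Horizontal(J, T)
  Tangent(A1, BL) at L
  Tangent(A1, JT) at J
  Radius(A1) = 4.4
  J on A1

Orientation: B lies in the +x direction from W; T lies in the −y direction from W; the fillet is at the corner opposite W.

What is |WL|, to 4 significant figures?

55.04

W is at the origin; WB is horizontal with |WB| = 52.9 and B on the +x side, so B = (52.90, 0.000). WT is vertical with |WT| = 19.6 and T on the −y side, so T = (0.000, -19.60). The virtual corner opposite W is at (52.90, -19.60). A1 meets BL tangentially, so VL is at right angles to BL and the tangent condition forces VJ to be normal to JT, with radius 4.4, so the center V sits 4.4 in from both sides at V = (48.50, -15.20). That places the tangent points at L = (52.90, -15.20) on BL and J = (48.50, -19.60) on JT. Then |WL| = |L − W| = 55.04.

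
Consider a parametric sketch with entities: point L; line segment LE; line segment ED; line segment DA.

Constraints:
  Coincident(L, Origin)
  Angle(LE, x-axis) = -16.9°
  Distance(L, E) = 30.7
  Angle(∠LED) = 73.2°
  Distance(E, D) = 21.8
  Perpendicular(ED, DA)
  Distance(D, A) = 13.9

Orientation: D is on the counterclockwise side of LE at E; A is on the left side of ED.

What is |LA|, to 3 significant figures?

20.2

L is at the origin; LE runs at -16.9° with length 30.7, so E = 30.7·(cos -16.9°, sin -16.9°) = (29.4, -8.92). ∠LED = 73.2°, so ED runs at -16.9° + (180° − 73.2°) = 89.9° from the x-axis; with |ED| = 21.8, D = E + 21.8·(cos 89.9°, sin 89.9°) = (29.4, 12.9). The perpendicularity gives DA at right angles to ED; with |DA| = 13.9 on the left of ED, A = D + 13.9·(-1.00, 0.00175) = (15.5, 12.9). Then |LA| = |A − L| = 20.2.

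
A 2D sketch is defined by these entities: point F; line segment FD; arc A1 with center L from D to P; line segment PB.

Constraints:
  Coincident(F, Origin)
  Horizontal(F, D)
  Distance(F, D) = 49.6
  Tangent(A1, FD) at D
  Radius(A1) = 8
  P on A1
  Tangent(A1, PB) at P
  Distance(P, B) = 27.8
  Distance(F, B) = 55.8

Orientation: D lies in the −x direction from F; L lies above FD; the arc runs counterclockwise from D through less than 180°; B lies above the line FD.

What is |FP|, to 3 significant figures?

42.4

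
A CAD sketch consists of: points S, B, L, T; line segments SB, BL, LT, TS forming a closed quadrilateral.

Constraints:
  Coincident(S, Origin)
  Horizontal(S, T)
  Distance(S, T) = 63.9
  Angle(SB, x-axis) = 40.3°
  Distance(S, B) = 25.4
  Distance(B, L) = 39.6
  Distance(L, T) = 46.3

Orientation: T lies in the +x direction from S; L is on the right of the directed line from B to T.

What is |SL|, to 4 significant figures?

32.97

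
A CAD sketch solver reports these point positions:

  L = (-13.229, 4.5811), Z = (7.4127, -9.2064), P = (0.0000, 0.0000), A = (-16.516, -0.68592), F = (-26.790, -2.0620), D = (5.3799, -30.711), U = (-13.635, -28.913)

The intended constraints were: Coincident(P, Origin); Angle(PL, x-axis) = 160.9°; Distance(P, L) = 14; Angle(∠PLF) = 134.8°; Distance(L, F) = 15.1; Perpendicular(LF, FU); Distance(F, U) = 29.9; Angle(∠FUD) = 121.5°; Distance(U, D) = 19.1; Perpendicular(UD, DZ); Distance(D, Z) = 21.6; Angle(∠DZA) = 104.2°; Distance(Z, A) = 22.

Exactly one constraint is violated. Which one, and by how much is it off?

Distance(Z, A) = 22 — off by 3.40.

P = (0.00, 0.00) ✓; PL at 160.9° ✓; |PL| = 14.00 ✓; ∠PLF = 134.8° ✓; |LF| = 15.10 ✓; ∠(LF, FU) = 90.00° ✓; |FU| = 29.90 ✓; ∠FUD = 121.5° ✓; |UD| = 19.10 ✓; ∠(UD, DZ) = 90.00° ✓; |DZ| = 21.60 ✓; ∠DZA = 104.2° ✓; |ZA| = 25.40 ✗.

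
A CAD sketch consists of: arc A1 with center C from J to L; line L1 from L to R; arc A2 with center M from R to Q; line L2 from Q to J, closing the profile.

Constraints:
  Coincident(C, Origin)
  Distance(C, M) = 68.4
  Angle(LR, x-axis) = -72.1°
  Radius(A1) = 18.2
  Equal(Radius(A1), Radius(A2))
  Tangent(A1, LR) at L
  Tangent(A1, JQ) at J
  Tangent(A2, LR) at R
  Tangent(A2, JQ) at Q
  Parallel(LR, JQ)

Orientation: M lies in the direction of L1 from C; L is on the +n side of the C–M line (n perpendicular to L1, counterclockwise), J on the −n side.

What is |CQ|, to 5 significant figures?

70.780

Tangency of A1 to both parallel lines with radius 18.2 puts L and J at C ± 18.2·n: L = (17.319, 5.5939), J = (-17.319, -5.5939). Equal radii place R and Q the same way about M: R = M + 18.2·n = (38.342, -59.495), Q = M − 18.2·n = (3.7042, -70.683). Then |CQ| = |Q − C| = 70.780.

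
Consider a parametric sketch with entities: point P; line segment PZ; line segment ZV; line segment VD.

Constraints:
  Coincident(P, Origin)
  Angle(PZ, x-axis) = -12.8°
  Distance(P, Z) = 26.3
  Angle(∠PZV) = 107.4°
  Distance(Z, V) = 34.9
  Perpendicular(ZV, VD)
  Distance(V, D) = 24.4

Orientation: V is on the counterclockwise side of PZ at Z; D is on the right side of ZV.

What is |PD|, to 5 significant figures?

65.412

P is at the origin; PZ runs at -12.8° with length 26.3, so Z = 26.3·(cos -12.8°, sin -12.8°) = (25.646, -5.8267). ∠PZV = 107.4°, so ZV runs at -12.8° + (180° − 107.4°) = 59.800° from the x-axis; with |ZV| = 34.9, V = Z + 34.9·(cos 59.800°, sin 59.800°) = (43.202, 24.336). The perpendicularity gives VD at right angles to ZV; with |VD| = 24.4 on the right of ZV, D = V + 24.4·(0.86427, -0.50302) = (64.290, 12.063). Then |PD| = |D − P| = 65.412.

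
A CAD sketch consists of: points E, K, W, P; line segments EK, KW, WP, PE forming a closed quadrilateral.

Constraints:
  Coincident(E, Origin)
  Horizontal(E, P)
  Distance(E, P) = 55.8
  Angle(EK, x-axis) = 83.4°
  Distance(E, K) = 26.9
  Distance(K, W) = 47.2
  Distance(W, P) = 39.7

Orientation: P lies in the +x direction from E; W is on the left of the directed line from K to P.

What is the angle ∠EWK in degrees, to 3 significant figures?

23.6°

Checks: |KW| = 47.20 ✓; |WP| = 39.70 ✓.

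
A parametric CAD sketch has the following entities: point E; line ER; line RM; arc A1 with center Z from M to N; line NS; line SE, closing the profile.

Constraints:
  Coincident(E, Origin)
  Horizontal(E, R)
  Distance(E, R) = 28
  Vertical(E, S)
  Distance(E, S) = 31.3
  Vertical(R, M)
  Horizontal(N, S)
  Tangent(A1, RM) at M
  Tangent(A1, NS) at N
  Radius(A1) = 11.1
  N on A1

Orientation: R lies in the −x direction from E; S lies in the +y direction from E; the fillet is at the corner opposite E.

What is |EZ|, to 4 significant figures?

26.34

E is at the origin; E and R share the same y with |ER| = 28.0 and R on the −x side, so R = (-28.00, 0.000). E and S share the same x with |ES| = 31.3 and S on the +y side, so S = (0.000, 31.30). The virtual corner opposite E is at (-28.00, 31.30). A1 meets RM tangentially, so ZM is at right angles to RM and tangency of A1 to NS means the radius ZN is perpendicular to NS, with radius 11.1, so the center Z sits 11.1 in from both sides at Z = (-16.90, 20.20). Then |EZ| = |Z − E| = 26.34.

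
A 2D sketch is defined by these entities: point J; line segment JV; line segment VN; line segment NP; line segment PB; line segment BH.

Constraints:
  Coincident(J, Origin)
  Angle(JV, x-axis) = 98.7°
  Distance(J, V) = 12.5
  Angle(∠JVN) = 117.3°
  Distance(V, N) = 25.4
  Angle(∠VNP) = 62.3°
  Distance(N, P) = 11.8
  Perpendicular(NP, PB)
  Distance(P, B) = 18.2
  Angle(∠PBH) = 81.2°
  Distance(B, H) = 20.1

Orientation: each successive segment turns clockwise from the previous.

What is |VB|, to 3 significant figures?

4.29

J is at the origin; JV runs at 98.7° with length 12.5, so V = (-1.89, 12.4). ∠JVN = 117.3° gives VN at 36.0° from the x-axis; with |VN| = 25.4, N = (18.7, 27.3). ∠VNP = 62.3° gives NP at -81.7° from the x-axis; with |NP| = 11.8, P = (20.4, 15.6). NP is perpendicular to PB, so PB runs at -172°; with |PB| = 18.2, B = (2.35, 13.0). Then |VB| = |B − V| = 4.29.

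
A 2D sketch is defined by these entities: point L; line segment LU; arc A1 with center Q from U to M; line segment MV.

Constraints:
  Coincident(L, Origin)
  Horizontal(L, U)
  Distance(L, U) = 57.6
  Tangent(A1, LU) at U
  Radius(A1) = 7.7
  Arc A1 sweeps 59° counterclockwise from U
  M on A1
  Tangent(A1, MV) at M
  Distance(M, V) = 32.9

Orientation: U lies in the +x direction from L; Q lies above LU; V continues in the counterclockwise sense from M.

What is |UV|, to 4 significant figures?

39.68

On A1, U sits at bearing -90° from Q; a 59° counterclockwise sweep puts M at bearing -31°, so M = Q + 7.7·(cos -31°, sin -31°) = (64.20, 3.734). The tangent condition forces QM to be normal to MV, so MV runs along (−sin -31°, cos -31°); with |MV| = 32.9, V = (81.14, 31.94). Then |UV| = |V − U| = 39.68.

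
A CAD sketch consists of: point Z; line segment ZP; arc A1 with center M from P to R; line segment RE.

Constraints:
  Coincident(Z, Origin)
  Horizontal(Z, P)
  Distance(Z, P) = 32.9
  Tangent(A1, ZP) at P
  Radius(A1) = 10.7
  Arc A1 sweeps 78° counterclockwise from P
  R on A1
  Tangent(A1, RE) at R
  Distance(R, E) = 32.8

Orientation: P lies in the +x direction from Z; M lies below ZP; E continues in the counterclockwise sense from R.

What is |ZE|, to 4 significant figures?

43.46

On A1, P sits at bearing 90° from M; a 78° counterclockwise sweep puts R at bearing 168°, so R = M + 10.7·(cos 168°, sin 168°) = (22.43, -8.475). A1 meets RE tangentially, so MR is at right angles to RE, so RE runs along (−sin 168°, cos 168°); with |RE| = 32.8, E = (15.61, -40.56). Then |ZE| = |E − Z| = 43.46.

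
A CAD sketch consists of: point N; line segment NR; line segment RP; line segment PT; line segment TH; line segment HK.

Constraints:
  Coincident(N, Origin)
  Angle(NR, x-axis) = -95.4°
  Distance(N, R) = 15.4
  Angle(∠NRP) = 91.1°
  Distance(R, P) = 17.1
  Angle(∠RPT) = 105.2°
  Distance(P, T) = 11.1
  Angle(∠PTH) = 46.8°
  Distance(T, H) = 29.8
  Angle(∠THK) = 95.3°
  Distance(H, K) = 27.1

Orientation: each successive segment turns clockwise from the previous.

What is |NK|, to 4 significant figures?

43.90

N is at the origin; NR runs at -95.4° with length 15.4, so R = (-1.449, -15.33). ∠NRP = 91.1° gives RP at 175.7° from the x-axis; with |RP| = 17.1, P = (-18.50, -14.05). ∠RPT = 105.2° gives PT at 100.9° from the x-axis; with |PT| = 11.1, T = (-20.60, -3.150). ∠PTH = 46.8° gives TH at -32.30° from the x-axis; with |TH| = 29.8, H = (4.589, -19.07). ∠THK = 95.3° gives HK at -117.0° from the x-axis; with |HK| = 27.1, K = (-7.714, -43.22). Then |NK| = |K − N| = 43.90.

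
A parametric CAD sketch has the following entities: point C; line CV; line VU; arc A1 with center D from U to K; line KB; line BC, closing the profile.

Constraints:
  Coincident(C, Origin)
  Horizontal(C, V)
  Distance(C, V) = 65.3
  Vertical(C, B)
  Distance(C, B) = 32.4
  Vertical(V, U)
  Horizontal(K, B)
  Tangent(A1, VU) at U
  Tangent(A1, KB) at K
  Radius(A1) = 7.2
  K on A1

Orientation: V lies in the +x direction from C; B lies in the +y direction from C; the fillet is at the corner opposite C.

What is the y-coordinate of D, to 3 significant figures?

25.2

CB is vertical with |CB| = 32.4 and B on the +y side, so B = (0.00, 32.4). The virtual corner opposite C is at (65.3, 32.4). A1 meets VU tangentially, so DU is at right angles to VU and A1 meets KB tangentially, so DK is at right angles to KB, with radius 7.2, so the center D sits 7.2 in from both sides at D = (58.1, 25.2). So D.y = 25.2.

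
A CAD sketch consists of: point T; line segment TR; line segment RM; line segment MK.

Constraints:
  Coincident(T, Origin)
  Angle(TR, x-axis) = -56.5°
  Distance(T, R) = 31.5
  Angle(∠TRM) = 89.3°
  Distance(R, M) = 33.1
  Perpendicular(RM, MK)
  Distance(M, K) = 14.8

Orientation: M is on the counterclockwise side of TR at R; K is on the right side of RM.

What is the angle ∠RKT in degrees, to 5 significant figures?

30.663°

∠TRM = 89.3°, so RM runs at -56.5° + (180° − 89.3°) = 34.200° from the x-axis; with |RM| = 33.1, M = R + 33.1·(cos 34.200°, sin 34.200°) = (44.762, -7.6624). RM is perpendicular to MK; with |MK| = 14.8 on the right of RM, K = M + 14.8·(0.56208, -0.82708) = (53.081, -19.903). Then cos ∠RKT = KR·KT / (|KR||KT|), giving 30.663°.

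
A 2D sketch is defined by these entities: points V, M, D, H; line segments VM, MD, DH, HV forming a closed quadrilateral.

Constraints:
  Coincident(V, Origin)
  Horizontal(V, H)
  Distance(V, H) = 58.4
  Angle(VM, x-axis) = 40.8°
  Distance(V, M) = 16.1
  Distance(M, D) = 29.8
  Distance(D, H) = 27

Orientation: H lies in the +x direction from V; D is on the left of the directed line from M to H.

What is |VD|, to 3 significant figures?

45.1

V is at the origin; VH is horizontal with |VH| = 58.4 and H in +x, so H = (58.4, 0). VM runs at 40.8° with |VM| = 16.1, so M = (12.2, 10.5). D is determined by |MD| = 29.8 and |DH| = 27.0 together: it lies at the intersection of circle(M, 29.8) and circle(H, 27.0). With |MH| = 47.4, the foot of the radical line on MH is 25.4 from M and the perpendicular offset is √(29.8² − 25.4²) = 15.6. Taking the left-of-MH solution: D = (40.4, 20.1).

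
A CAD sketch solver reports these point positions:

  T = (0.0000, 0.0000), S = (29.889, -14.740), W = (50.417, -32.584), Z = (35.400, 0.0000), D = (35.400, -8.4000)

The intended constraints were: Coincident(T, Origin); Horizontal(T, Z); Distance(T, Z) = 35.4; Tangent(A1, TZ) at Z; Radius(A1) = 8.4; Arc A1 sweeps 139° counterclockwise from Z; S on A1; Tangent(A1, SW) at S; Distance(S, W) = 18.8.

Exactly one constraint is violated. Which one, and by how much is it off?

Distance(S, W) = 18.8 — off by 8.40.

T = (0.00, 0.00) ✓; T.y = 0.00, Z.y = 0.00 ✓; |TZ| = 35.40 ✓; ∠(DZ, ZT) = 90.00° ✓; |DZ| = 8.400 ✓; bearing(D→S) − bearing(D→Z) = 139.0° ✓; |DS| = 8.400 ✓; ∠(DS, SW) = 90.00° ✓; |SW| = 27.20 ✗.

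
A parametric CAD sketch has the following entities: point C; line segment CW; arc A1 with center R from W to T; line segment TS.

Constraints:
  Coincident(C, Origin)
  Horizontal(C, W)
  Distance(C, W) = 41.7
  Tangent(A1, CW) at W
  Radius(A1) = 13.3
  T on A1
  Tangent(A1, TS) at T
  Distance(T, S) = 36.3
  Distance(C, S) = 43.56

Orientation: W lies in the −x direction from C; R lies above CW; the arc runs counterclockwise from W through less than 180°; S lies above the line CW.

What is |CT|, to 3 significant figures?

30.6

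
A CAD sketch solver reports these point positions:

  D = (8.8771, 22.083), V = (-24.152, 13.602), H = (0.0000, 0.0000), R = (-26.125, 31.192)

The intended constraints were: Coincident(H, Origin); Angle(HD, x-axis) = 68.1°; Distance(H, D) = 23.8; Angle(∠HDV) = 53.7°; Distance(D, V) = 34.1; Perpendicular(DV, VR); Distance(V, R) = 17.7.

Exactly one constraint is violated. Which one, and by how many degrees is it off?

Perpendicular(DV, VR) — off by 8.00°.

H = (0.00, 0.00) ✓; HD at 68.10° ✓; |HD| = 23.80 ✓; ∠HDV = 53.70° ✓; |DV| = 34.10 ✓; ∠(DV, VR) = 98.00° ✗; |VR| = 17.70 ✓.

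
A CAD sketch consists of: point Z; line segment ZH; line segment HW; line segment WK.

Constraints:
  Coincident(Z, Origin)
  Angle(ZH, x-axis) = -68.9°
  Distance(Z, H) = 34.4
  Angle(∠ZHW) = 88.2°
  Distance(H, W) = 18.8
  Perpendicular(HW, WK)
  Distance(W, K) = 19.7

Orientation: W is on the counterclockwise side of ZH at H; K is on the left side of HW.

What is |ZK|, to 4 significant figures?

23.01

Z is at the origin; ZH runs at -68.9° with length 34.4, so H = 34.4·(cos -68.9°, sin -68.9°) = (12.38, -32.09). ∠ZHW = 88.2°, so HW runs at -68.9° + (180° − 88.2°) = 22.90° from the x-axis; with |HW| = 18.8, W = H + 18.8·(cos 22.90°, sin 22.90°) = (29.70, -24.78). HW ⟂ WK; with |WK| = 19.7 on the left of HW, K = W + 19.7·(-0.3891, 0.9212) = (22.04, -6.631). Then |ZK| = |K − Z| = 23.01.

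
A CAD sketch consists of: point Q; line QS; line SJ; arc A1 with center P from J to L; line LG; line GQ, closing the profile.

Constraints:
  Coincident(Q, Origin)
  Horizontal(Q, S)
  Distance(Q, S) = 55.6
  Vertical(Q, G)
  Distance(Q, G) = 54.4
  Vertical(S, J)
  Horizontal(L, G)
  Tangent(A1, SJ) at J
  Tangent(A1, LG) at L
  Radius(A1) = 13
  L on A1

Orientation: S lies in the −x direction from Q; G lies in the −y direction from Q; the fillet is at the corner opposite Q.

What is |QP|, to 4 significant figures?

59.40

Q is at the origin; Q and S share the same y with |QS| = 55.6 and S on the −x side, so S = (-55.60, 0.000). Q and G share the same x with |QG| = 54.4 and G on the −y side, so G = (0.000, -54.40). The virtual corner opposite Q is at (-55.60, -54.40). Since A1 is tangent to SJ there, PJ ⟂ SJ and tangency of A1 to LG means the radius PL is perpendicular to LG, with radius 13.0, so the center P sits 13.0 in from both sides at P = (-42.60, -41.40). Then |QP| = |P − Q| = 59.40.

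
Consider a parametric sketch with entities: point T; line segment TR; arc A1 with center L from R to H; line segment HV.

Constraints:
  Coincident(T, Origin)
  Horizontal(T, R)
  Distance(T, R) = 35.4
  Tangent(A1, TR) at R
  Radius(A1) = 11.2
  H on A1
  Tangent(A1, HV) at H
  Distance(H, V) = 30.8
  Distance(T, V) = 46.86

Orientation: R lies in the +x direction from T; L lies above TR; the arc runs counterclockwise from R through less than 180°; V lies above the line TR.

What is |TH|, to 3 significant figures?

47.4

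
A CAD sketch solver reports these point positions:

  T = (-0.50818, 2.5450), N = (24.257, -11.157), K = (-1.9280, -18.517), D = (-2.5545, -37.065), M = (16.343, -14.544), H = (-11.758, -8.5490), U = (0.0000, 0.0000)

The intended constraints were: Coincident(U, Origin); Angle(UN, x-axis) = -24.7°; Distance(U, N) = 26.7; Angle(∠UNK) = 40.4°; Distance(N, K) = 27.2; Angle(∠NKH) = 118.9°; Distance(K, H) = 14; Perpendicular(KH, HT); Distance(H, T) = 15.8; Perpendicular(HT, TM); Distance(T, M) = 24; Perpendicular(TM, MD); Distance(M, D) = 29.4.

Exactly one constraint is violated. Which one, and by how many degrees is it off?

Perpendicular(TM, MD) — off by 5.40°.

U = (0.00, 0.00) ✓; UN at -24.70° ✓; |UN| = 26.70 ✓; ∠UNK = 40.40° ✓; |NK| = 27.20 ✓; ∠NKH = 118.9° ✓; |KH| = 14.00 ✓; ∠(KH, HT) = 90.00° ✓; |HT| = 15.80 ✓; ∠(HT, TM) = 90.00° ✓; |TM| = 24.00 ✓; ∠(TM, MD) = 84.60° ✗; |MD| = 29.40 ✓.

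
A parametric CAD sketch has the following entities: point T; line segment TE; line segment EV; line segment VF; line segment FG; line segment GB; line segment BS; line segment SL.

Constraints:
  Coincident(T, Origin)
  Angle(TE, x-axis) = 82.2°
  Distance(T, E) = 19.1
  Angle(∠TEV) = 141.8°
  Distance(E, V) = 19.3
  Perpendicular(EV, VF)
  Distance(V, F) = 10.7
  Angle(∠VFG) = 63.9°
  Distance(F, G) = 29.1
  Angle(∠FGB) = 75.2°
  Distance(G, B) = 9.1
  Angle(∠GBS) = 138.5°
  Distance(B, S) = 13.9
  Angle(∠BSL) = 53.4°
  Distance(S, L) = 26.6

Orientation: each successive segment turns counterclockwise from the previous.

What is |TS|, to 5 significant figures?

35.935

∠FGB = 75.2° gives GB at 71.300° from the x-axis; with |GB| = 9.1, B = (10.780, 22.713). ∠GBS = 138.5° gives BS at 112.80° from the x-axis; with |BS| = 13.9, S = (5.3940, 35.527). Then |TS| = |S − T| = 35.935.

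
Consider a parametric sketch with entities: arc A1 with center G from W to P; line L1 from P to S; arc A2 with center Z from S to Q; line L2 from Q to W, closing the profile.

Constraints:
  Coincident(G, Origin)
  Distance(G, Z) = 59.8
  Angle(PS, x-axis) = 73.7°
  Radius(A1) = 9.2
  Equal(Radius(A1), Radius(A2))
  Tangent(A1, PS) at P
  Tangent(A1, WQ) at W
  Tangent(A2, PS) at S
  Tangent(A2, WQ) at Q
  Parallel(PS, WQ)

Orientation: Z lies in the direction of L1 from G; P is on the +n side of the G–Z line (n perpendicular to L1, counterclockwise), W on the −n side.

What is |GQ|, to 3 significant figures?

60.5

The slot axis is L1's direction at 73.7°, so u = (cos 73.7°, sin 73.7°) = (0.281, 0.960) and n = (−sin 73.7°, cos 73.7°) = (-0.960, 0.281). G is at the origin and Z lies 59.8 along u from G, so Z = 59.8·u = (16.8, 57.4). Tangency of A1 to both parallel lines with radius 9.2 puts P and W at G ± 9.2·n: P = (-8.83, 2.58), W = (8.83, -2.58). Equal radii place S and Q the same way about Z: S = Z + 9.2·n = (7.95, 60.0), Q = Z − 9.2·n = (25.6, 54.8). Then |GQ| = |Q − G| = 60.5.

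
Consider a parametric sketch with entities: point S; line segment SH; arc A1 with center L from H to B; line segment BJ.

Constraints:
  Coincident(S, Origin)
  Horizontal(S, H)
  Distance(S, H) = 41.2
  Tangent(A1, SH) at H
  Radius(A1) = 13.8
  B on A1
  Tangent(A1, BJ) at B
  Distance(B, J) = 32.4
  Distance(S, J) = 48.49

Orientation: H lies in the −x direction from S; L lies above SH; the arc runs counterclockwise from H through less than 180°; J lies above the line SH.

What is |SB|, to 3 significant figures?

29.9

Checks: |LB| = 13.80 ✓; ∠(LB, BJ) = 90.00° ✓; |BJ| = 32.40 ✓; |SJ| = 48.49 ✓.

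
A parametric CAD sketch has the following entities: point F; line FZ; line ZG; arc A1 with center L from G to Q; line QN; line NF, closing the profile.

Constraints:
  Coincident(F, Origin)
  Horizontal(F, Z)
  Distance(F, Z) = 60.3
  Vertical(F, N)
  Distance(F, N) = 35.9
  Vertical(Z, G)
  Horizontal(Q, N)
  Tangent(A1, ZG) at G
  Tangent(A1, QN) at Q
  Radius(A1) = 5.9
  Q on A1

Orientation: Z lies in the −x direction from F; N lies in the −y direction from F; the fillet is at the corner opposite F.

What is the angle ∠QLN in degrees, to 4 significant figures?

83.81°

F is at the origin; F and Z share the same y with |FZ| = 60.3 and Z on the −x side, so Z = (-60.30, 0.000). F and N share the same x with |FN| = 35.9 and N on the −y side, so N = (0.000, -35.90). The virtual corner opposite F is at (-60.30, -35.90). A1 meets ZG tangentially, so LG is at right angles to ZG and since A1 is tangent to QN there, LQ ⟂ QN, with radius 5.9, so the center L sits 5.9 in from both sides at L = (-54.40, -30.00). That places the tangent points at G = (-60.30, -30.00) on ZG and Q = (-54.40, -35.90) on QN. Then cos ∠QLN = LQ·LN / (|LQ||LN|), giving 83.81°.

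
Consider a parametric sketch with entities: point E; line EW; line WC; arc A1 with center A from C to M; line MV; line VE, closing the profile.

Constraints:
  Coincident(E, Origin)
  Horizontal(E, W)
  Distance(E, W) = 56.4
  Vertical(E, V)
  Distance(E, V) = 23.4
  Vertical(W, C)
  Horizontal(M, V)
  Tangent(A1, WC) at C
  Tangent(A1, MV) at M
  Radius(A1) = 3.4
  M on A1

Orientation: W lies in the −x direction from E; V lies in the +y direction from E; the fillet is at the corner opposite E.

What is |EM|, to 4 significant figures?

57.94

E is at the origin; E and W share the same y with |EW| = 56.4 and W on the −x side, so W = (-56.40, 0.000). EV is vertical with |EV| = 23.4 and V on the +y side, so V = (0.000, 23.40). The virtual corner opposite E is at (-56.40, 23.40). The tangent condition forces AC to be normal to WC and the tangent condition forces AM to be normal to MV, with radius 3.4, so the center A sits 3.4 in from both sides at A = (-53.00, 20.00). That places the tangent points at C = (-56.40, 20.00) on WC and M = (-53.00, 23.40) on MV. Then |EM| = |M − E| = 57.94.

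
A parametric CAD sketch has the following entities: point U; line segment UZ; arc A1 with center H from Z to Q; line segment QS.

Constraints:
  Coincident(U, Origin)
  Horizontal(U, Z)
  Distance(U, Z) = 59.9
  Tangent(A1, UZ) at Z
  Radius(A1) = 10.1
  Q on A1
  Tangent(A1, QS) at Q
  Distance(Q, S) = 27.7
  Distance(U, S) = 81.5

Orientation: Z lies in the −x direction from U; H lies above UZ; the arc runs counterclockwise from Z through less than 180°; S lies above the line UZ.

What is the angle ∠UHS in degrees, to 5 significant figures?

125.56°

U is at the origin; U and Z share the same y with |UZ| = 59.9 and Z on the −x side, so Z = (-59.900, 0.0000). The tangent condition forces HZ to be normal to UZ, so H = Z + (0, 10.1) = (-59.900, 10.100). Since HQ ⟂ QS (tangency), |HS| = √(10.1² + 27.7²) = 29.484 regardless of where Q sits on A1. So S lies on both circle(U, 81.5) and circle(H, 29.484); the above-UZ intersection is S = (-72.818, 36.603). Q is the foot of the tangent from S: Q = (-52.886, 17.368).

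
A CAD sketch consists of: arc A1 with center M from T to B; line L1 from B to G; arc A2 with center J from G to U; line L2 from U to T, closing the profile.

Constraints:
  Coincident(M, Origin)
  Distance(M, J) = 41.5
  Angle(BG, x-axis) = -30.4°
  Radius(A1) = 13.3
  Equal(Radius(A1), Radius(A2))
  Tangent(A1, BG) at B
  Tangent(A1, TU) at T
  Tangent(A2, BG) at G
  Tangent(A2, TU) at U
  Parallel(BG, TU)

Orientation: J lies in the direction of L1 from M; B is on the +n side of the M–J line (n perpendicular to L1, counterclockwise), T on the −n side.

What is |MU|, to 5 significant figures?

43.579

The slot axis is L1's direction at -30.4°, so u = (cos -30.4°, sin -30.4°) = (0.86251, -0.50603) and n = (−sin -30.4°, cos -30.4°) = (0.50603, 0.86251). M is at the origin and J lies 41.5 along u from M, so J = 41.5·u = (35.794, -21.000). Tangency of A1 to both parallel lines with radius 13.3 puts B and T at M ± 13.3·n: B = (6.7302, 11.471), T = (-6.7302, -11.471). Equal radii place G and U the same way about J: G = J + 13.3·n = (42.525, -9.5290), U = J − 13.3·n = (29.064, -32.472). Then |MU| = |U − M| = 43.579.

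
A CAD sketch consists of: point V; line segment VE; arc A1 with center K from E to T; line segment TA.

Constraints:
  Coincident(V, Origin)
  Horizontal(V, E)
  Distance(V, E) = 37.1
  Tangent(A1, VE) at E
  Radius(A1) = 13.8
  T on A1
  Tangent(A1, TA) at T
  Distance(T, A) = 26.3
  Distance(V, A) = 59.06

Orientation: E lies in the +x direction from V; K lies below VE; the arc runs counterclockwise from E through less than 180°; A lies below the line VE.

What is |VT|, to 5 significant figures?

33.374

Checks: ∠(KE, EV) = 90.00° ✓; |KE| = 13.80 ✓; |KT| = 13.80 ✓; ∠(KT, TA) = 90.00° ✓; |TA| = 26.30 ✓; |VA| = 59.06 ✓.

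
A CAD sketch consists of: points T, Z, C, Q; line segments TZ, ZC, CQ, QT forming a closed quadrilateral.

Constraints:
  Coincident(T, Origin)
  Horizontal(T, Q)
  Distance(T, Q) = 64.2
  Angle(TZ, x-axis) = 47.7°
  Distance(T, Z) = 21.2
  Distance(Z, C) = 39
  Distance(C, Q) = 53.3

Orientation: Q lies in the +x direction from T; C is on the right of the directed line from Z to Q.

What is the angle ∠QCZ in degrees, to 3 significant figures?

67.0°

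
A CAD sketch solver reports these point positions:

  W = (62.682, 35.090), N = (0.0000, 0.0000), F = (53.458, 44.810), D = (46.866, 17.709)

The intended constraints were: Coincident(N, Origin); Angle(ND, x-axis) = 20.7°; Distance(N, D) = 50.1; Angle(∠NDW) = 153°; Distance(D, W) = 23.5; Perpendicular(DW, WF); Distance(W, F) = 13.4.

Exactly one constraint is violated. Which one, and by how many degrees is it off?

Perpendicular(DW, WF) — off by 4.20°.

N = (0.00, 0.00) ✓; ND at 20.70° ✓; |ND| = 50.10 ✓; ∠NDW = 153.0° ✓; |DW| = 23.50 ✓; ∠(DW, WF) = 85.80° ✗; |WF| = 13.40 ✓.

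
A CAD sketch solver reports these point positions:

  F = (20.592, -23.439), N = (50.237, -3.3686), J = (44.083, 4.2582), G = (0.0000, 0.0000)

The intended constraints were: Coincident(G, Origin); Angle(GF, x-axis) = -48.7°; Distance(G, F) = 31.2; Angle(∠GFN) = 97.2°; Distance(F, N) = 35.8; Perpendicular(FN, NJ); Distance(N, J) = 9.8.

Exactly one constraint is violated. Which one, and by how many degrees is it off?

Perpendicular(FN, NJ) — off by 4.80°.

G = (0.00, 0.00) ✓; GF at -48.70° ✓; |GF| = 31.20 ✓; ∠GFN = 97.20° ✓; |FN| = 35.80 ✓; ∠(FN, NJ) = 94.80° ✗; |NJ| = 9.800 ✓.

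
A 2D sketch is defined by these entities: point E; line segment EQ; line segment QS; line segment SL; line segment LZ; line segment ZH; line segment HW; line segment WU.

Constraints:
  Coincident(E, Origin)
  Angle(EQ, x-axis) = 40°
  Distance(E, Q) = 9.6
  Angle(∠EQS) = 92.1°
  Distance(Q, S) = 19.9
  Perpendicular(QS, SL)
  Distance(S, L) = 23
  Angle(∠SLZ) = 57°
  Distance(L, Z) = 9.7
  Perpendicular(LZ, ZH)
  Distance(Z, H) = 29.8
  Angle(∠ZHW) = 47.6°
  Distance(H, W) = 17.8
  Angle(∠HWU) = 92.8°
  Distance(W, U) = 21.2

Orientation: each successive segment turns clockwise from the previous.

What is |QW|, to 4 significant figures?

33.97

LZ is perpendicular to ZH, so ZH runs at 9.100°; with |ZH| = 29.8, H = (31.52, -9.723). ∠ZHW = 47.6° gives HW at -123.3° from the x-axis; with |HW| = 17.8, W = (21.75, -24.60). Then |QW| = |W − Q| = 33.97.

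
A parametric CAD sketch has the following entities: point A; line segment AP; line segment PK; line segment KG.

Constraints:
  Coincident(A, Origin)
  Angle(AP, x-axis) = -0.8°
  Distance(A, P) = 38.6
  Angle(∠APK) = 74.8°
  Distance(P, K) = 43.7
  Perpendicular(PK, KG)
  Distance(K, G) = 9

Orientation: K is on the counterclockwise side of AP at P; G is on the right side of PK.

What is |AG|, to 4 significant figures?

57.15

A is at the origin; AP runs at -0.8° with length 38.6, so P = 38.6·(cos -0.8°, sin -0.8°) = (38.60, -0.5389). ∠APK = 74.8°, so PK runs at -0.8° + (180° − 74.8°) = 104.4° from the x-axis; with |PK| = 43.7, K = P + 43.7·(cos 104.4°, sin 104.4°) = (27.73, 41.79). The perpendicularity gives KG at right angles to PK; with |KG| = 9.0 on the right of PK, G = K + 9.0·(0.9686, 0.2487) = (36.45, 44.03). Then |AG| = |G − A| = 57.15.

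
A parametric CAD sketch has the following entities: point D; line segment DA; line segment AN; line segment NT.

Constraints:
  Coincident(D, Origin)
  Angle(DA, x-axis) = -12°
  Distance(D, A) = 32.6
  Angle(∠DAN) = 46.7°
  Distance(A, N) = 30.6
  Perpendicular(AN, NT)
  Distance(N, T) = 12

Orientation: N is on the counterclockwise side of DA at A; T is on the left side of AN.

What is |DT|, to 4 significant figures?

14.33

∠DAN = 46.7°, so AN runs at -12.0° + (180° − 46.7°) = 121.3° from the x-axis; with |AN| = 30.6, N = A + 30.6·(cos 121.3°, sin 121.3°) = (15.99, 19.37). AN is perpendicular to NT; with |NT| = 12.0 on the left of AN, T = N + 12.0·(-0.8545, -0.5195) = (5.737, 13.13). Then |DT| = |T − D| = 14.33.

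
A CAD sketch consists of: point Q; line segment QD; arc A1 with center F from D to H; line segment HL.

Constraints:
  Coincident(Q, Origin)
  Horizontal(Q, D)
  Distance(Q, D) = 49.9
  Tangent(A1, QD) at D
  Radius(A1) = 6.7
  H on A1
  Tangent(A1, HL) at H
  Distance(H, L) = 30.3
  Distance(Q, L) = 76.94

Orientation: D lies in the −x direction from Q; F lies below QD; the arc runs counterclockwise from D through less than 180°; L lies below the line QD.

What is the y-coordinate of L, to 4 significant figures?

-29.34

Checks: Q.y = 0.00, D.y = 0.00 ✓; |FH| = 6.700 ✓; ∠(FH, HL) = 90.00° ✓; |HL| = 30.30 ✓; |QL| = 76.94 ✓.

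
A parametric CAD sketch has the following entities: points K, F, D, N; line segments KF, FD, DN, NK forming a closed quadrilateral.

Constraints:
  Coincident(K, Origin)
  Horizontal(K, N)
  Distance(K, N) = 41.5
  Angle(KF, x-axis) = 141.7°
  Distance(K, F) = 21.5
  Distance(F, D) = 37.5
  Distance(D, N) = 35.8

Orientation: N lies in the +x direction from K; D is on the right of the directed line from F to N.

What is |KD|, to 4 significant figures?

16.59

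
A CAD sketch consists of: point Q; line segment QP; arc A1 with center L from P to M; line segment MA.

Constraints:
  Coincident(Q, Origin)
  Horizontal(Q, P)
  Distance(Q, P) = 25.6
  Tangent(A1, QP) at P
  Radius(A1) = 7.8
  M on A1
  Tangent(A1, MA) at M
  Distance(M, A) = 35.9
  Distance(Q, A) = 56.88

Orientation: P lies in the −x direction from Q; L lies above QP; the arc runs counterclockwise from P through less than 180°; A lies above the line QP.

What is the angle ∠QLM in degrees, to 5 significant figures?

48.753°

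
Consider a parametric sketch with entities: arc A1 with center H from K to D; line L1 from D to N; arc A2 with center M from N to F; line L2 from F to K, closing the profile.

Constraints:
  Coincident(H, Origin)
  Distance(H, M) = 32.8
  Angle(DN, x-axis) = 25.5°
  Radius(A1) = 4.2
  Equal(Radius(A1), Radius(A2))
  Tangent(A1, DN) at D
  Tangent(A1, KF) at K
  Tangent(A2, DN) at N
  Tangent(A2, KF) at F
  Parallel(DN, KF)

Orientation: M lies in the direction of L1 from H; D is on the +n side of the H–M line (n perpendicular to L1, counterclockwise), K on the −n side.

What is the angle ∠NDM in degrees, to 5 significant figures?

7.2969°

Tangency of A1 to both parallel lines with radius 4.2 puts D and K at H ± 4.2·n: D = (-1.8081, 3.7909), K = (1.8081, -3.7909). Equal radii place N and F the same way about M: N = M + 4.2·n = (27.797, 17.912), F = M − 4.2·n = (31.413, 10.330). Then cos ∠NDM = DN·DM / (|DN||DM|), giving 7.2969°.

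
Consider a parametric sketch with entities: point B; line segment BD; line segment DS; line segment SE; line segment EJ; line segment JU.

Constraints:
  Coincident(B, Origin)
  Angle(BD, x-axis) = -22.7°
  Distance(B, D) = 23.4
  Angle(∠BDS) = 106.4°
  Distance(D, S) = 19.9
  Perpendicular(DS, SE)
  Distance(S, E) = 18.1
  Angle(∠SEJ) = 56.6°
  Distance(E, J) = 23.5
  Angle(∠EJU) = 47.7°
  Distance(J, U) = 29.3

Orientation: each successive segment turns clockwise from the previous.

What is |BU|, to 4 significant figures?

42.96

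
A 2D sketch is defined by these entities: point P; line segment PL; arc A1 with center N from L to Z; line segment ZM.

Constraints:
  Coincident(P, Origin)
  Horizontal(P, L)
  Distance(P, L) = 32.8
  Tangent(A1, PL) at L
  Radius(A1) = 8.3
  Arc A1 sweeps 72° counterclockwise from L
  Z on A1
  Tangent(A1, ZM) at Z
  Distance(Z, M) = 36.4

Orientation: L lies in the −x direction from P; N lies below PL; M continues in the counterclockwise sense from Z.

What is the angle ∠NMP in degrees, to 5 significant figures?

21.311°

P is at the origin; PL is horizontal with |PL| = 32.8 and L on the −x side, so L = (-32.800, 0.0000). Tangency of A1 to PL means the radius NL is perpendicular to PL, so N = L + (0, -8.3) = (-32.800, -8.3000). On A1, L sits at bearing 90° from N; a 72° counterclockwise sweep puts Z at bearing 162°, so Z = N + 8.3·(cos 162°, sin 162°) = (-40.694, -5.7352). A1 meets ZM tangentially, so NZ is at right angles to ZM, so ZM runs along (−sin 162°, cos 162°); with |ZM| = 36.4, M = (-51.942, -40.354). Then cos ∠NMP = MN·MP / (|MN||MP|), giving 21.311°.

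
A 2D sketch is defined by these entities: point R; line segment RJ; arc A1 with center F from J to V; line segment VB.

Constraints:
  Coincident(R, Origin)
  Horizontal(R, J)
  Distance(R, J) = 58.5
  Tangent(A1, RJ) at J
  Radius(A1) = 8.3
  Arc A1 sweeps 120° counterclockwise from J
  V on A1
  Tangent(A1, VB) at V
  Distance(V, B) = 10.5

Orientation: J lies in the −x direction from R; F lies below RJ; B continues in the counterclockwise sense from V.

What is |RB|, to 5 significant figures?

64.163

On A1, J sits at bearing 90° from F; a 120° counterclockwise sweep puts V at bearing 210°, so V = F + 8.3·(cos 210°, sin 210°) = (-65.688, -12.450). The tangent condition forces FV to be normal to VB, so VB runs along (−sin 210°, cos 210°); with |VB| = 10.5, B = (-60.438, -21.543). Then |RB| = |B − R| = 64.163.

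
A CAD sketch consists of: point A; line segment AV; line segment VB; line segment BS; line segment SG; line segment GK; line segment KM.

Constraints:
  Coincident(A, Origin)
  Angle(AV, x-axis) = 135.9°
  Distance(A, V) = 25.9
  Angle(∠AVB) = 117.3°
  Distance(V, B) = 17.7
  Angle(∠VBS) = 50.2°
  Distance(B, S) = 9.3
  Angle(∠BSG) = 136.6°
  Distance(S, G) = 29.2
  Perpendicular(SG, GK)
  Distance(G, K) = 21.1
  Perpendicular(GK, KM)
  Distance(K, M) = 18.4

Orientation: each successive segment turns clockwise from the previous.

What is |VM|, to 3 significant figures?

12.6

A is at the origin; AV runs at 135.9° with length 25.9, so V = (-18.6, 18.0). ∠AVB = 117.3° gives VB at 73.2° from the x-axis; with |VB| = 17.7, B = (-13.5, 35.0). ∠VBS = 50.2° gives BS at -56.6° from the x-axis; with |BS| = 9.3, S = (-8.36, 27.2). ∠BSG = 136.6° gives SG at -100° from the x-axis; with |SG| = 29.2, G = (-13.4, -1.55). SG is perpendicular to GK, so GK runs at 170°; with |GK| = 21.1, K = (-34.2, 2.11). GK is perpendicular to KM, so KM runs at 80.0°; with |KM| = 18.4, M = (-31.0, 20.2). Then |VM| = |M − V| = 12.6.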